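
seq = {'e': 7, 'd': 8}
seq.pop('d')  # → 8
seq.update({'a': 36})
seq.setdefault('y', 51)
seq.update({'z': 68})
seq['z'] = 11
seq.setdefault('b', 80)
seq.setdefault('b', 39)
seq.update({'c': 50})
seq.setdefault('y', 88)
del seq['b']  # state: {'e': 7, 'a': 36, 'y': 51, 'z': 11, 'c': 50}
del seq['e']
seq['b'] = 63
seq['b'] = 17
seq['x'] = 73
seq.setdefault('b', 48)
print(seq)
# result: {'a': 36, 'y': 51, 'z': 11, 'c': 50, 'b': 17, 'x': 73}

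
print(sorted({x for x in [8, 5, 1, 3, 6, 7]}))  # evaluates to [1, 3, 5, 6, 7, 8]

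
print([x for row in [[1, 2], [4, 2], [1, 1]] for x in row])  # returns [1, 2, 4, 2, 1, 1]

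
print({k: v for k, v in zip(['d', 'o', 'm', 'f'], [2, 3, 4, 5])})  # {'d': 2, 'o': 3, 'm': 4, 'f': 5}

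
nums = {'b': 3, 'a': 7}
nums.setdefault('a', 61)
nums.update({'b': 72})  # {'b': 72, 'a': 7}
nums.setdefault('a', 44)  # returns 7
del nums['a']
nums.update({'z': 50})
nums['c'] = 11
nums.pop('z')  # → 50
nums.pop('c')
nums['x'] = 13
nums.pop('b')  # 72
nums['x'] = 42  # {'x': 42}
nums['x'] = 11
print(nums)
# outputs {'x': 11}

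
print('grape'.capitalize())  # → Grape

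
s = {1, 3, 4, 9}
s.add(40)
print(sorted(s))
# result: [1, 3, 4, 9, 40]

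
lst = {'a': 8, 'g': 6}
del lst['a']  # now {'g': 6}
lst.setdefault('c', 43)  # 43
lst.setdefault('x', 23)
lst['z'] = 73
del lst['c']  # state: {'g': 6, 'x': 23, 'z': 73}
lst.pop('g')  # 6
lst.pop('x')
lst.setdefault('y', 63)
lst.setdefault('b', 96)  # 96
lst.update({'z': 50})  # {'z': 50, 'y': 63, 'b': 96}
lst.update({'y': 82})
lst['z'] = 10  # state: {'z': 10, 'y': 82, 'b': 96}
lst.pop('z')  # 10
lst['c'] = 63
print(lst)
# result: {'y': 82, 'b': 96, 'c': 63}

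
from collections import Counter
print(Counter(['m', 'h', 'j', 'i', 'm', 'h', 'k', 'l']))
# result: Counter({'m': 2, 'h': 2, 'j': 1, 'i': 1, 'k': 1, 'l': 1})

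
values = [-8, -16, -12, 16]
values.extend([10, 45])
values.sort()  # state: [-16, -12, -8, 10, 16, 45]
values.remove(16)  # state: [-16, -12, -8, 10, 45]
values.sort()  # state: [-16, -12, -8, 10, 45]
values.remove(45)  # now [-16, -12, -8, 10]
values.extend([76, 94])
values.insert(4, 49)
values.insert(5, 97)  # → [-16, -12, -8, 10, 49, 97, 76, 94]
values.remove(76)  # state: [-16, -12, -8, 10, 49, 97, 94]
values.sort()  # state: [-16, -12, -8, 10, 49, 94, 97]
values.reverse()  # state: [97, 94, 49, 10, -8, -12, -16]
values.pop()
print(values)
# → [97, 94, 49, 10, -8, -12]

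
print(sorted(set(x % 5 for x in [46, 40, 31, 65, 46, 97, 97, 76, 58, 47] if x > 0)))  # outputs [0, 1, 2, 3]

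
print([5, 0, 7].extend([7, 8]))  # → None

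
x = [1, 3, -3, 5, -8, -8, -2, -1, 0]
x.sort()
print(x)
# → [-8, -8, -3, -2, -1, 0, 1, 3, 5]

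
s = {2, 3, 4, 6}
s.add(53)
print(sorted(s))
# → [2, 3, 4, 6, 53]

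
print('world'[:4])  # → worl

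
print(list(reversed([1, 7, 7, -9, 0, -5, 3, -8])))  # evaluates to [-8, 3, -5, 0, -9, 7, 7, 1]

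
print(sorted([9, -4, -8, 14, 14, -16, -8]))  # [-16, -8, -8, -4, 9, 14, 14]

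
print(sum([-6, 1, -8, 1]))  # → -12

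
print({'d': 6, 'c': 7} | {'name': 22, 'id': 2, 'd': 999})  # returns {'d': 999, 'c': 7, 'name': 22, 'id': 2}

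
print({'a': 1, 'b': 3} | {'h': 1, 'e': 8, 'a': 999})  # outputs {'a': 999, 'b': 3, 'h': 1, 'e': 8}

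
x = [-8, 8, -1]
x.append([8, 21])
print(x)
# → [-8, 8, -1, [8, 21]]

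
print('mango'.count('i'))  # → 0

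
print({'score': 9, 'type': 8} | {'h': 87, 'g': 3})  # {'score': 9, 'type': 8, 'h': 87, 'g': 3}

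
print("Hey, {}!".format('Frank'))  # Hey, Frank!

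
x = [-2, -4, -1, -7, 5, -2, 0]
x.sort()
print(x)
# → [-7, -4, -2, -2, -1, 0, 5]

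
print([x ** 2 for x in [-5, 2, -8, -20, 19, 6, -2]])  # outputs [25, 4, 64, 400, 361, 36, 4]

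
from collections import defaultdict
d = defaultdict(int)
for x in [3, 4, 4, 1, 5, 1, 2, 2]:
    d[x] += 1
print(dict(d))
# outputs {3: 1, 4: 2, 1: 2, 5: 1, 2: 2}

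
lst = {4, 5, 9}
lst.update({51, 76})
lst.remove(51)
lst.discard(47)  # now {4, 5, 9, 76}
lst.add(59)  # {4, 5, 9, 59, 76}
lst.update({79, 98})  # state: {4, 5, 9, 59, 76, 79, 98}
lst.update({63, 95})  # {4, 5, 9, 59, 63, 76, 79, 95, 98}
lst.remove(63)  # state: {4, 5, 9, 59, 76, 79, 95, 98}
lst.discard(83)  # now {4, 5, 9, 59, 76, 79, 95, 98}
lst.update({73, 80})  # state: {4, 5, 9, 59, 73, 76, 79, 80, 95, 98}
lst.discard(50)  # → {4, 5, 9, 59, 73, 76, 79, 80, 95, 98}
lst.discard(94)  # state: {4, 5, 9, 59, 73, 76, 79, 80, 95, 98}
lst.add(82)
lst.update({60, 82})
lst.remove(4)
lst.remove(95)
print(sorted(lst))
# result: [5, 9, 59, 60, 73, 76, 79, 80, 82, 98]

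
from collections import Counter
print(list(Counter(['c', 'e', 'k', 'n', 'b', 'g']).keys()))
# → ['c', 'e', 'k', 'n', 'b', 'g']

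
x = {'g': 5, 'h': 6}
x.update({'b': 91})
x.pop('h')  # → 6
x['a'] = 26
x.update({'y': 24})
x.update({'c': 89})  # {'g': 5, 'b': 91, 'a': 26, 'y': 24, 'c': 89}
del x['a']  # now {'g': 5, 'b': 91, 'y': 24, 'c': 89}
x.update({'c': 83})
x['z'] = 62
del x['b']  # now {'g': 5, 'y': 24, 'c': 83, 'z': 62}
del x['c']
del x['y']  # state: {'g': 5, 'z': 62}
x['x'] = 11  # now {'g': 5, 'z': 62, 'x': 11}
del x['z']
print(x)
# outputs {'g': 5, 'x': 11}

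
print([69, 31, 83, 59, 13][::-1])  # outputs [13, 59, 83, 31, 69]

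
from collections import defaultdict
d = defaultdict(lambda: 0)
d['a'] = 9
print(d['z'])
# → 0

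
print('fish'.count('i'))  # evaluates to 1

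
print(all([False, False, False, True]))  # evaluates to False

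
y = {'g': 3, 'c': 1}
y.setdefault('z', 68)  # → 68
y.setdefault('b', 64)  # 64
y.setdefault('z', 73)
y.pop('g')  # 3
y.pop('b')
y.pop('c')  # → 1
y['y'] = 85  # {'z': 68, 'y': 85}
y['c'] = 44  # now {'z': 68, 'y': 85, 'c': 44}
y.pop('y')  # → 85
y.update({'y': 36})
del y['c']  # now {'z': 68, 'y': 36}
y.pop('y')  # 36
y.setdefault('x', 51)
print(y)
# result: {'z': 68, 'x': 51}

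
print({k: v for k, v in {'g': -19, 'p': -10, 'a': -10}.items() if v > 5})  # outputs {}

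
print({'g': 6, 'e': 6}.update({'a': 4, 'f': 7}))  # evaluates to None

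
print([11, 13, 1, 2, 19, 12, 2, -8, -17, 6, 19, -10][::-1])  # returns [-10, 19, 6, -17, -8, 2, 12, 19, 2, 1, 13, 11]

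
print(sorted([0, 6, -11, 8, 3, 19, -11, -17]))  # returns [-17, -11, -11, 0, 3, 6, 8, 19]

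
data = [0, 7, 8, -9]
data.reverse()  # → [-9, 8, 7, 0]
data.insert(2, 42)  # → [-9, 8, 42, 7, 0]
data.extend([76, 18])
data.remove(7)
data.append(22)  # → [-9, 8, 42, 0, 76, 18, 22]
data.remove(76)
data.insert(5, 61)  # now [-9, 8, 42, 0, 18, 61, 22]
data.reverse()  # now [22, 61, 18, 0, 42, 8, -9]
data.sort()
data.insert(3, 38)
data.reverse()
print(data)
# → [61, 42, 22, 18, 38, 8, 0, -9]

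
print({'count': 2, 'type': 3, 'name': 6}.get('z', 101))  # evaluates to 101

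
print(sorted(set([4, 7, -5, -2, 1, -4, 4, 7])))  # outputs [-5, -4, -2, 1, 4, 7]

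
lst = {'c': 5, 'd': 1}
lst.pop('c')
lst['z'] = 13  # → {'d': 1, 'z': 13}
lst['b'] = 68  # {'d': 1, 'z': 13, 'b': 68}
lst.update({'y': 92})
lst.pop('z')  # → 13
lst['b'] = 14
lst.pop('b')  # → 14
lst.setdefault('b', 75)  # 75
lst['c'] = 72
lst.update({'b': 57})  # {'d': 1, 'y': 92, 'b': 57, 'c': 72}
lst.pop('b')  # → 57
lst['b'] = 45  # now {'d': 1, 'y': 92, 'c': 72, 'b': 45}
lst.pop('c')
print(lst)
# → {'d': 1, 'y': 92, 'b': 45}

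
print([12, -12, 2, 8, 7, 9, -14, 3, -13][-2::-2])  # [3, 9, 8, -12]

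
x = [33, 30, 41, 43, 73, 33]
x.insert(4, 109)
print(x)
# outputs [33, 30, 41, 43, 109, 73, 33]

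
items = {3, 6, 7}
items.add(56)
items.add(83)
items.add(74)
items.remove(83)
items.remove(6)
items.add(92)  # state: {3, 7, 56, 74, 92}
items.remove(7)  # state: {3, 56, 74, 92}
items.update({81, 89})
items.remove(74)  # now {3, 56, 81, 89, 92}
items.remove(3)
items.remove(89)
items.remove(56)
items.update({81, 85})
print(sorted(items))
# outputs [81, 85, 92]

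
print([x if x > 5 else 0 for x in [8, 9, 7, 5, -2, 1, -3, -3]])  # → [8, 9, 7, 0, 0, 0, 0, 0]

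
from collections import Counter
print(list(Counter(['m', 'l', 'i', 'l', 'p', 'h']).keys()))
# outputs ['m', 'l', 'i', 'p', 'h']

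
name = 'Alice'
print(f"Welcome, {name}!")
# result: Welcome, Alice!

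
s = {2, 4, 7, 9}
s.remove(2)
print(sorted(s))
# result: [4, 7, 9]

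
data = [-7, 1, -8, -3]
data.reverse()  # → [-3, -8, 1, -7]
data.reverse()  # [-7, 1, -8, -3]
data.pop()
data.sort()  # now [-8, -7, 1]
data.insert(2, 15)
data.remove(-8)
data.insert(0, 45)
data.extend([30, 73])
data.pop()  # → 73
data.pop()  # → 30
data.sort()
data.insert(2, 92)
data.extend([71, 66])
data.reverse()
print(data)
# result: [66, 71, 45, 15, 92, 1, -7]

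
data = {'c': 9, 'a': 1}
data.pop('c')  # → 9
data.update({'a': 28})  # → {'a': 28}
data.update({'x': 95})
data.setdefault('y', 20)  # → 20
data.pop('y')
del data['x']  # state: {'a': 28}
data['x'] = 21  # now {'a': 28, 'x': 21}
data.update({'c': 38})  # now {'a': 28, 'x': 21, 'c': 38}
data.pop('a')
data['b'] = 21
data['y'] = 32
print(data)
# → {'x': 21, 'c': 38, 'b': 21, 'y': 32}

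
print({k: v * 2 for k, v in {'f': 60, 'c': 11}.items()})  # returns {'f': 120, 'c': 22}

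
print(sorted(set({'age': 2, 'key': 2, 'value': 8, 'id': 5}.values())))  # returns [2, 5, 8]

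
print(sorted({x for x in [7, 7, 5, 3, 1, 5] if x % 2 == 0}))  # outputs []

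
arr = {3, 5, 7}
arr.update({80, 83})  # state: {3, 5, 7, 80, 83}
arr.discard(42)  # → {3, 5, 7, 80, 83}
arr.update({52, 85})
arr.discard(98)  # {3, 5, 7, 52, 80, 83, 85}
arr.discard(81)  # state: {3, 5, 7, 52, 80, 83, 85}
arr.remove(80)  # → {3, 5, 7, 52, 83, 85}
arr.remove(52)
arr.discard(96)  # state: {3, 5, 7, 83, 85}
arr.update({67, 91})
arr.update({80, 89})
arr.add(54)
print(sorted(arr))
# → [3, 5, 7, 54, 67, 80, 83, 85, 89, 91]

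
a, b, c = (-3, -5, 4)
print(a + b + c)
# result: -4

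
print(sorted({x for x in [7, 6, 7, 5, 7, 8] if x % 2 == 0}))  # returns [6, 8]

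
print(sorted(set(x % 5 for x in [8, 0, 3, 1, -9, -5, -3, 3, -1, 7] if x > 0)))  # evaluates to [1, 2, 3]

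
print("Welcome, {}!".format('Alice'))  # Welcome, Alice!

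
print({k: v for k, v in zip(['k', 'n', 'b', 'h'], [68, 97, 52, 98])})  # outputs {'k': 68, 'n': 97, 'b': 52, 'h': 98}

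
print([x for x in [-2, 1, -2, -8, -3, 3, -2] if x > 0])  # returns [1, 3]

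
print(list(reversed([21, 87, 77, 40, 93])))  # [93, 40, 77, 87, 21]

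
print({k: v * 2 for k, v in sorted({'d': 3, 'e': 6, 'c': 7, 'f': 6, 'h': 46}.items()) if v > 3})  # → {'c': 14, 'e': 12, 'f': 12, 'h': 92}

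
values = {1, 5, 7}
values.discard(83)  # {1, 5, 7}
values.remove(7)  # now {1, 5}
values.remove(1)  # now {5}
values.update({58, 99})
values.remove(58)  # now {5, 99}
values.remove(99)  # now {5}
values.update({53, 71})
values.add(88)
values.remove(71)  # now {5, 53, 88}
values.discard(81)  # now {5, 53, 88}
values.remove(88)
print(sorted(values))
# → [5, 53]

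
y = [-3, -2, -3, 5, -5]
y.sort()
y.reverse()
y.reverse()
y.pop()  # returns 5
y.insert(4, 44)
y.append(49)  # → [-5, -3, -3, -2, 44, 49]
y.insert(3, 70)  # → [-5, -3, -3, 70, -2, 44, 49]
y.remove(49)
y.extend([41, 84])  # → [-5, -3, -3, 70, -2, 44, 41, 84]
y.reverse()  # [84, 41, 44, -2, 70, -3, -3, -5]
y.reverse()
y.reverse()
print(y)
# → [84, 41, 44, -2, 70, -3, -3, -5]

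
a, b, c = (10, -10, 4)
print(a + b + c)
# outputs 4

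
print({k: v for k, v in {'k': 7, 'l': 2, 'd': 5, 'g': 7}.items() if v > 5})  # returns {'k': 7, 'g': 7}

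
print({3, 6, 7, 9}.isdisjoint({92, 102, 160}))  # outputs True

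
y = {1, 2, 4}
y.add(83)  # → {1, 2, 4, 83}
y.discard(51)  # {1, 2, 4, 83}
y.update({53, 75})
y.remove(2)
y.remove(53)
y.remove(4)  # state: {1, 75, 83}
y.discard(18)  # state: {1, 75, 83}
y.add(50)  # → {1, 50, 75, 83}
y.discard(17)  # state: {1, 50, 75, 83}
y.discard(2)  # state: {1, 50, 75, 83}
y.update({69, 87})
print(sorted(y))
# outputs [1, 50, 69, 75, 83, 87]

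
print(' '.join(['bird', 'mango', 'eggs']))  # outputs bird mango eggs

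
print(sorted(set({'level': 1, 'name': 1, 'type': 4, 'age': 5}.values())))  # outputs [1, 4, 5]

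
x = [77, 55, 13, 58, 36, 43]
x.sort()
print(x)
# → [13, 36, 43, 55, 58, 77]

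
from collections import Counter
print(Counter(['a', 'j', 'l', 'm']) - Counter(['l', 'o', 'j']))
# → Counter({'a': 1, 'm': 1})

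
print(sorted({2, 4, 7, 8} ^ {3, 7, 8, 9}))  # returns [2, 3, 4, 9]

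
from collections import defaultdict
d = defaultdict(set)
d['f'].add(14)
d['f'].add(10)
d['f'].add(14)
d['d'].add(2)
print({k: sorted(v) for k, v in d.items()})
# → {'f': [10, 14], 'd': [2]}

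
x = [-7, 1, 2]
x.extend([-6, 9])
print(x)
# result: [-7, 1, 2, -6, 9]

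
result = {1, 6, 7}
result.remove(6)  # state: {1, 7}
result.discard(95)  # {1, 7}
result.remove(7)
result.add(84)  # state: {1, 84}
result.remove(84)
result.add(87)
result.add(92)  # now {1, 87, 92}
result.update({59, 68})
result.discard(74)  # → {1, 59, 68, 87, 92}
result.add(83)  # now {1, 59, 68, 83, 87, 92}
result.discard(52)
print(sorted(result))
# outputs [1, 59, 68, 83, 87, 92]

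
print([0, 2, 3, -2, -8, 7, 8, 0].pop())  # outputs 0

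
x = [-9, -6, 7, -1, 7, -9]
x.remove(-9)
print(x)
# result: [-6, 7, -1, 7, -9]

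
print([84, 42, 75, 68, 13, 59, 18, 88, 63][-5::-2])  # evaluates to [13, 75, 84]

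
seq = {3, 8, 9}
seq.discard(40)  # {3, 8, 9}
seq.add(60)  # {3, 8, 9, 60}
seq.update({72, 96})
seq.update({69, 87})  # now {3, 8, 9, 60, 69, 72, 87, 96}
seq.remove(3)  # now {8, 9, 60, 69, 72, 87, 96}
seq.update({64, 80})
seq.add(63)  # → {8, 9, 60, 63, 64, 69, 72, 80, 87, 96}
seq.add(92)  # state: {8, 9, 60, 63, 64, 69, 72, 80, 87, 92, 96}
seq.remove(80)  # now {8, 9, 60, 63, 64, 69, 72, 87, 92, 96}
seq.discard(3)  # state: {8, 9, 60, 63, 64, 69, 72, 87, 92, 96}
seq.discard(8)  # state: {9, 60, 63, 64, 69, 72, 87, 92, 96}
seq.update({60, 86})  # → {9, 60, 63, 64, 69, 72, 86, 87, 92, 96}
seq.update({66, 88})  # {9, 60, 63, 64, 66, 69, 72, 86, 87, 88, 92, 96}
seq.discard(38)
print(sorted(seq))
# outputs [9, 60, 63, 64, 66, 69, 72, 86, 87, 88, 92, 96]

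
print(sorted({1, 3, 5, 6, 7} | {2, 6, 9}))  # [1, 2, 3, 5, 6, 7, 9]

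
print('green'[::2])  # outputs gen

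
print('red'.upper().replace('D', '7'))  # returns RE7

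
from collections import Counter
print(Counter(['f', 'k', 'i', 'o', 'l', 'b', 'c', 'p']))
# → Counter({'f': 1, 'k': 1, 'i': 1, 'o': 1, 'l': 1, 'b': 1, 'c': 1, 'p': 1})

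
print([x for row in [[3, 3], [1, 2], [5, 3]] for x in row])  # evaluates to [3, 3, 1, 2, 5, 3]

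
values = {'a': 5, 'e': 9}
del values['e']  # {'a': 5}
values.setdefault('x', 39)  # 39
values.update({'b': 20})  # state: {'a': 5, 'x': 39, 'b': 20}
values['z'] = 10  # {'a': 5, 'x': 39, 'b': 20, 'z': 10}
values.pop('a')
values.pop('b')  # 20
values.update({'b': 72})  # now {'x': 39, 'z': 10, 'b': 72}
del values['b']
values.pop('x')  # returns 39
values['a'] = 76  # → {'z': 10, 'a': 76}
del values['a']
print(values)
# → {'z': 10}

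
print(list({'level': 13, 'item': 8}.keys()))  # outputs ['level', 'item']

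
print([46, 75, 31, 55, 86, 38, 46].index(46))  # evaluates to 0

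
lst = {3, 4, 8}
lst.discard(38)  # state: {3, 4, 8}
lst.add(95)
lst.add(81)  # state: {3, 4, 8, 81, 95}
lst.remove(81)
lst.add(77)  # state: {3, 4, 8, 77, 95}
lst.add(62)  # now {3, 4, 8, 62, 77, 95}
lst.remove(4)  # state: {3, 8, 62, 77, 95}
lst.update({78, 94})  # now {3, 8, 62, 77, 78, 94, 95}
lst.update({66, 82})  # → {3, 8, 62, 66, 77, 78, 82, 94, 95}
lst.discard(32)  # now {3, 8, 62, 66, 77, 78, 82, 94, 95}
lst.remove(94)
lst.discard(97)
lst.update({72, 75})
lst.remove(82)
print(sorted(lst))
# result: [3, 8, 62, 66, 72, 75, 77, 78, 95]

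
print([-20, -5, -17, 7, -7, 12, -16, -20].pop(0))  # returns -20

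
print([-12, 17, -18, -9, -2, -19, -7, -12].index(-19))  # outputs 5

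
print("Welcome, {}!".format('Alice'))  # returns Welcome, Alice!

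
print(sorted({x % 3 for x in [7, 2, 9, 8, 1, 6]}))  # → [0, 1, 2]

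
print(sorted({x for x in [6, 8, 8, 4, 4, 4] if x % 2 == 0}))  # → [4, 6, 8]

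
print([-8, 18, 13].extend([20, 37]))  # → None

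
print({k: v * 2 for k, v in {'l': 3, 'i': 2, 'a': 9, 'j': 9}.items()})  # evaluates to {'l': 6, 'i': 4, 'a': 18, 'j': 18}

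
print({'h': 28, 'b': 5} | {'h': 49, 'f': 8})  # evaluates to {'h': 49, 'b': 5, 'f': 8}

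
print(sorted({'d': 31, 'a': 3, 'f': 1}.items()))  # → [('a', 3), ('d', 31), ('f', 1)]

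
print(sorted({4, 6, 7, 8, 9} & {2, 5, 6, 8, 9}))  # [6, 8, 9]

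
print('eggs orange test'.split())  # ['eggs', 'orange', 'test']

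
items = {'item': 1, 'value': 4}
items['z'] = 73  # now {'item': 1, 'value': 4, 'z': 73}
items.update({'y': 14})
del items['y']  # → {'item': 1, 'value': 4, 'z': 73}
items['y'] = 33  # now {'item': 1, 'value': 4, 'z': 73, 'y': 33}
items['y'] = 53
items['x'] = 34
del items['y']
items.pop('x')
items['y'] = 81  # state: {'item': 1, 'value': 4, 'z': 73, 'y': 81}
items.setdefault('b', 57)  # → 57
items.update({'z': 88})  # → {'item': 1, 'value': 4, 'z': 88, 'y': 81, 'b': 57}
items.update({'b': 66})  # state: {'item': 1, 'value': 4, 'z': 88, 'y': 81, 'b': 66}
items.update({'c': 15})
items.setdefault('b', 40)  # 66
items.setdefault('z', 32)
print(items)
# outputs {'item': 1, 'value': 4, 'z': 88, 'y': 81, 'b': 66, 'c': 15}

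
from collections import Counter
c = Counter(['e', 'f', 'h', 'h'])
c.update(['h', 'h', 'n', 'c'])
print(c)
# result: Counter({'h': 4, 'e': 1, 'f': 1, 'n': 1, 'c': 1})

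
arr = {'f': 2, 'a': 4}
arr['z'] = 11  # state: {'f': 2, 'a': 4, 'z': 11}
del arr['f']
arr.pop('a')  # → 4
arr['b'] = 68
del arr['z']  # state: {'b': 68}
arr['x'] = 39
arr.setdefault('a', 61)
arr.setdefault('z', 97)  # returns 97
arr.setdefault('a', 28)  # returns 61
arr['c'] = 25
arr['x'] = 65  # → {'b': 68, 'x': 65, 'a': 61, 'z': 97, 'c': 25}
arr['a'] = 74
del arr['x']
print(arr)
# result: {'b': 68, 'a': 74, 'z': 97, 'c': 25}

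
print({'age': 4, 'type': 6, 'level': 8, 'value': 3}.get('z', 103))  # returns 103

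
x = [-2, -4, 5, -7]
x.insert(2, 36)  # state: [-2, -4, 36, 5, -7]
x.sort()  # [-7, -4, -2, 5, 36]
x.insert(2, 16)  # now [-7, -4, 16, -2, 5, 36]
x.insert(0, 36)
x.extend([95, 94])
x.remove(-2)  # [36, -7, -4, 16, 5, 36, 95, 94]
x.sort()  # [-7, -4, 5, 16, 36, 36, 94, 95]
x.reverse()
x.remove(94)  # [95, 36, 36, 16, 5, -4, -7]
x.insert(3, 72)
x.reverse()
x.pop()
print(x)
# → [-7, -4, 5, 16, 72, 36, 36]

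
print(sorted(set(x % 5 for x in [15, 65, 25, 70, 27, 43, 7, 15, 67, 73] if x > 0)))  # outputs [0, 2, 3]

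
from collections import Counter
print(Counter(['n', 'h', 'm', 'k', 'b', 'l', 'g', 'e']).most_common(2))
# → [('n', 1), ('h', 1)]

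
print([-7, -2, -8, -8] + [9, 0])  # [-7, -2, -8, -8, 9, 0]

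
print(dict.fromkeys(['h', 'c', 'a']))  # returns {'h': None, 'c': None, 'a': None}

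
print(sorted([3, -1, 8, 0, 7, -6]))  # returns [-6, -1, 0, 3, 7, 8]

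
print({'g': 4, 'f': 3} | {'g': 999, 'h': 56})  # {'g': 999, 'f': 3, 'h': 56}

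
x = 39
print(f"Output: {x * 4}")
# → Output: 156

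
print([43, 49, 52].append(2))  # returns None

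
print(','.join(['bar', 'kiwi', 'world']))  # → bar,kiwi,world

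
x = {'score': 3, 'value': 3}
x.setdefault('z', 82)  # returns 82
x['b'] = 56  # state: {'score': 3, 'value': 3, 'z': 82, 'b': 56}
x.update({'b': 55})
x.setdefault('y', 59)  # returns 59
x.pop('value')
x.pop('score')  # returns 3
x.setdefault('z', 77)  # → 82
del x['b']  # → {'z': 82, 'y': 59}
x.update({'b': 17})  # {'z': 82, 'y': 59, 'b': 17}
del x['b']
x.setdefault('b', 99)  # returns 99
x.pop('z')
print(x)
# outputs {'y': 59, 'b': 99}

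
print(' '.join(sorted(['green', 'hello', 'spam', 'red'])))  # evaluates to green hello red spam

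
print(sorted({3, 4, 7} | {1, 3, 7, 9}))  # [1, 3, 4, 7, 9]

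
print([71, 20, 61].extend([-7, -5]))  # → None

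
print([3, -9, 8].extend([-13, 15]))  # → None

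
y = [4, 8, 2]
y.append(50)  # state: [4, 8, 2, 50]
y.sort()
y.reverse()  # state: [50, 8, 4, 2]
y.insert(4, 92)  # [50, 8, 4, 2, 92]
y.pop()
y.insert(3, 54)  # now [50, 8, 4, 54, 2]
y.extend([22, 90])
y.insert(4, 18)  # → [50, 8, 4, 54, 18, 2, 22, 90]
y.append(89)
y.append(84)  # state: [50, 8, 4, 54, 18, 2, 22, 90, 89, 84]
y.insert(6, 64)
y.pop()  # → 84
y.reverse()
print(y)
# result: [89, 90, 22, 64, 2, 18, 54, 4, 8, 50]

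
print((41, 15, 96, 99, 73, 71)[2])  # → 96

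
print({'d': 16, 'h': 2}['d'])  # 16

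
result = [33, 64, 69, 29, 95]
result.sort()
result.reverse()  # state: [95, 69, 64, 33, 29]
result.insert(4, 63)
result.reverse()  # [29, 63, 33, 64, 69, 95]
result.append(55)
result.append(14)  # [29, 63, 33, 64, 69, 95, 55, 14]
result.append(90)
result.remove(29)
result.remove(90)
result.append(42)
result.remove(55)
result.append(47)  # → [63, 33, 64, 69, 95, 14, 42, 47]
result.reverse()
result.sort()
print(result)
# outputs [14, 33, 42, 47, 63, 64, 69, 95]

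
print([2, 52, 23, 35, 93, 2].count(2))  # 2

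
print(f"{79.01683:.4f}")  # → 79.0168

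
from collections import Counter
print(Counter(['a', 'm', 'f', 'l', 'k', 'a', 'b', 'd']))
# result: Counter({'a': 2, 'm': 1, 'f': 1, 'l': 1, 'k': 1, 'b': 1, 'd': 1})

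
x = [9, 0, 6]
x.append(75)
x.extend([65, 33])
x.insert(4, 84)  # [9, 0, 6, 75, 84, 65, 33]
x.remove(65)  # [9, 0, 6, 75, 84, 33]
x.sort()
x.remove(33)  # [0, 6, 9, 75, 84]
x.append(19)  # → [0, 6, 9, 75, 84, 19]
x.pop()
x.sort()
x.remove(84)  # [0, 6, 9, 75]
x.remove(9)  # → [0, 6, 75]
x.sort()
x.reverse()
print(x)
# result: [75, 6, 0]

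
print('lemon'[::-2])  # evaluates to nml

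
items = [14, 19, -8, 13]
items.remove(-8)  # [14, 19, 13]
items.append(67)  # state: [14, 19, 13, 67]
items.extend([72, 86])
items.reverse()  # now [86, 72, 67, 13, 19, 14]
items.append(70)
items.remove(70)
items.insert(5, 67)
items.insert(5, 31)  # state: [86, 72, 67, 13, 19, 31, 67, 14]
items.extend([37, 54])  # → [86, 72, 67, 13, 19, 31, 67, 14, 37, 54]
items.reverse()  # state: [54, 37, 14, 67, 31, 19, 13, 67, 72, 86]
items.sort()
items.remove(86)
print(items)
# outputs [13, 14, 19, 31, 37, 54, 67, 67, 72]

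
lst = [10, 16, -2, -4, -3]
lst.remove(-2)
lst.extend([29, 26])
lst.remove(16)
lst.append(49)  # [10, -4, -3, 29, 26, 49]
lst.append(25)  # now [10, -4, -3, 29, 26, 49, 25]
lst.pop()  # 25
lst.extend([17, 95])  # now [10, -4, -3, 29, 26, 49, 17, 95]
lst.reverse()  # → [95, 17, 49, 26, 29, -3, -4, 10]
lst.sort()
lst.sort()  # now [-4, -3, 10, 17, 26, 29, 49, 95]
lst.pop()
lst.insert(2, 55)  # [-4, -3, 55, 10, 17, 26, 29, 49]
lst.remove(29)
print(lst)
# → [-4, -3, 55, 10, 17, 26, 49]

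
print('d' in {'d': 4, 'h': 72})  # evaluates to True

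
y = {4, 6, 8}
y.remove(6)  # {4, 8}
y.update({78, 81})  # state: {4, 8, 78, 81}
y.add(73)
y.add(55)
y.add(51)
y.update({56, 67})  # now {4, 8, 51, 55, 56, 67, 73, 78, 81}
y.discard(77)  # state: {4, 8, 51, 55, 56, 67, 73, 78, 81}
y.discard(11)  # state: {4, 8, 51, 55, 56, 67, 73, 78, 81}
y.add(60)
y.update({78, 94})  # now {4, 8, 51, 55, 56, 60, 67, 73, 78, 81, 94}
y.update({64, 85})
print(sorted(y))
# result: [4, 8, 51, 55, 56, 60, 64, 67, 73, 78, 81, 85, 94]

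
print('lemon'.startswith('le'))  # True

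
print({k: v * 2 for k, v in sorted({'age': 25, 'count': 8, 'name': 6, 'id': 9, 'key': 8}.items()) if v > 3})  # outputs {'age': 50, 'count': 16, 'id': 18, 'key': 16, 'name': 12}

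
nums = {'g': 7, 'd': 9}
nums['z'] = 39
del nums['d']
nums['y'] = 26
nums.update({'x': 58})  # {'g': 7, 'z': 39, 'y': 26, 'x': 58}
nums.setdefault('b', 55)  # 55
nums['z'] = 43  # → {'g': 7, 'z': 43, 'y': 26, 'x': 58, 'b': 55}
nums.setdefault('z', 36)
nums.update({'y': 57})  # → {'g': 7, 'z': 43, 'y': 57, 'x': 58, 'b': 55}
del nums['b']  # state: {'g': 7, 'z': 43, 'y': 57, 'x': 58}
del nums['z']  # {'g': 7, 'y': 57, 'x': 58}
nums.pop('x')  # 58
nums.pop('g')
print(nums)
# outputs {'y': 57}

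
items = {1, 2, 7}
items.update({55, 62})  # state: {1, 2, 7, 55, 62}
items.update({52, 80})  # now {1, 2, 7, 52, 55, 62, 80}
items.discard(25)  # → {1, 2, 7, 52, 55, 62, 80}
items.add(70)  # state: {1, 2, 7, 52, 55, 62, 70, 80}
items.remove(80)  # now {1, 2, 7, 52, 55, 62, 70}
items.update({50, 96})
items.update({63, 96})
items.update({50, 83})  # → {1, 2, 7, 50, 52, 55, 62, 63, 70, 83, 96}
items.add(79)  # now {1, 2, 7, 50, 52, 55, 62, 63, 70, 79, 83, 96}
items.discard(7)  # {1, 2, 50, 52, 55, 62, 63, 70, 79, 83, 96}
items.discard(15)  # {1, 2, 50, 52, 55, 62, 63, 70, 79, 83, 96}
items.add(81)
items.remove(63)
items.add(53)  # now {1, 2, 50, 52, 53, 55, 62, 70, 79, 81, 83, 96}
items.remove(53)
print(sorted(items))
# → [1, 2, 50, 52, 55, 62, 70, 79, 81, 83, 96]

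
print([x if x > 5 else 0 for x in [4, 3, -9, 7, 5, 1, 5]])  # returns [0, 0, 0, 7, 0, 0, 0]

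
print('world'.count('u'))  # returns 0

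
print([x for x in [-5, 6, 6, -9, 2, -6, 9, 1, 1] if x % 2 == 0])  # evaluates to [6, 6, 2, -6]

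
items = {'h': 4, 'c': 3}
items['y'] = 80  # {'h': 4, 'c': 3, 'y': 80}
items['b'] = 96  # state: {'h': 4, 'c': 3, 'y': 80, 'b': 96}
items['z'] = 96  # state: {'h': 4, 'c': 3, 'y': 80, 'b': 96, 'z': 96}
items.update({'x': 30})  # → {'h': 4, 'c': 3, 'y': 80, 'b': 96, 'z': 96, 'x': 30}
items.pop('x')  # 30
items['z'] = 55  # {'h': 4, 'c': 3, 'y': 80, 'b': 96, 'z': 55}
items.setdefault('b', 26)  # 96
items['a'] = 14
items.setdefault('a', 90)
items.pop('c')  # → 3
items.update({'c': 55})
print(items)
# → {'h': 4, 'y': 80, 'b': 96, 'z': 55, 'a': 14, 'c': 55}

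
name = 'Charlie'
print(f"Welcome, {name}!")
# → Welcome, Charlie!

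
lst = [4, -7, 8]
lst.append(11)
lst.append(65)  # [4, -7, 8, 11, 65]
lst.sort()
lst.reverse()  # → [65, 11, 8, 4, -7]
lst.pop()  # -7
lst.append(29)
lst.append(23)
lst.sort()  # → [4, 8, 11, 23, 29, 65]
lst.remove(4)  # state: [8, 11, 23, 29, 65]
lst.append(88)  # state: [8, 11, 23, 29, 65, 88]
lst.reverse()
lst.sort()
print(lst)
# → [8, 11, 23, 29, 65, 88]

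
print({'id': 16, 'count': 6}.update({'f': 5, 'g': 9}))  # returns None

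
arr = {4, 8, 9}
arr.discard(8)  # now {4, 9}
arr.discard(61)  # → {4, 9}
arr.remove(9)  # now {4}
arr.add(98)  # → {4, 98}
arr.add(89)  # {4, 89, 98}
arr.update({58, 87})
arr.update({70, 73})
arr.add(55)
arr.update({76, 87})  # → {4, 55, 58, 70, 73, 76, 87, 89, 98}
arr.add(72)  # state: {4, 55, 58, 70, 72, 73, 76, 87, 89, 98}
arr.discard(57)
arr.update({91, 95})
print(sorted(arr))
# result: [4, 55, 58, 70, 72, 73, 76, 87, 89, 91, 95, 98]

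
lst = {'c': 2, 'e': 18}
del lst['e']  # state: {'c': 2}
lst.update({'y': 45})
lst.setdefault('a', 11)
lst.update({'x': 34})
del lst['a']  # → {'c': 2, 'y': 45, 'x': 34}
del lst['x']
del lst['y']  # {'c': 2}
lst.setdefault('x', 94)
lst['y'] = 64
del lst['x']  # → {'c': 2, 'y': 64}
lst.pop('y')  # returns 64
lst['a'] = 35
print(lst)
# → {'c': 2, 'a': 35}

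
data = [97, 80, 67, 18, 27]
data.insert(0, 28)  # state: [28, 97, 80, 67, 18, 27]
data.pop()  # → 27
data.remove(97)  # [28, 80, 67, 18]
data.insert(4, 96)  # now [28, 80, 67, 18, 96]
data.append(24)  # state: [28, 80, 67, 18, 96, 24]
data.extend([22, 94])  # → [28, 80, 67, 18, 96, 24, 22, 94]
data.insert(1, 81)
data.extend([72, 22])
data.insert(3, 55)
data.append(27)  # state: [28, 81, 80, 55, 67, 18, 96, 24, 22, 94, 72, 22, 27]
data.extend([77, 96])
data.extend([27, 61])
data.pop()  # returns 61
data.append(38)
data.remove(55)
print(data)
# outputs [28, 81, 80, 67, 18, 96, 24, 22, 94, 72, 22, 27, 77, 96, 27, 38]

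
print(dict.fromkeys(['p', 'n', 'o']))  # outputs {'p': None, 'n': None, 'o': None}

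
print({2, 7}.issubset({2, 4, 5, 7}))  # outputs True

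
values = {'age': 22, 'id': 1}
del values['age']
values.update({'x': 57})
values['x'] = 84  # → {'id': 1, 'x': 84}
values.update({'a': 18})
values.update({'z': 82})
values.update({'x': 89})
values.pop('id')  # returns 1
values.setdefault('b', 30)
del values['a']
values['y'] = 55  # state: {'x': 89, 'z': 82, 'b': 30, 'y': 55}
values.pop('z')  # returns 82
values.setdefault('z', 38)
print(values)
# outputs {'x': 89, 'b': 30, 'y': 55, 'z': 38}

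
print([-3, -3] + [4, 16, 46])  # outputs [-3, -3, 4, 16, 46]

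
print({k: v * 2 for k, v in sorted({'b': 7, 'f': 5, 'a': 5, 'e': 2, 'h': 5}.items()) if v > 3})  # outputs {'a': 10, 'b': 14, 'f': 10, 'h': 10}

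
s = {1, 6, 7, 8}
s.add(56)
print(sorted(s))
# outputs [1, 6, 7, 8, 56]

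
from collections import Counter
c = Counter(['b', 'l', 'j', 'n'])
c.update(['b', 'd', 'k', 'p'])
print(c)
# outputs Counter({'b': 2, 'l': 1, 'j': 1, 'n': 1, 'd': 1, 'k': 1, 'p': 1})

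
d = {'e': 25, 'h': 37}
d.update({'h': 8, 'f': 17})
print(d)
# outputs {'e': 25, 'h': 8, 'f': 17}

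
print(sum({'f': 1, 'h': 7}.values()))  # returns 8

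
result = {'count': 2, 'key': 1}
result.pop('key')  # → 1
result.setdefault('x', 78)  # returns 78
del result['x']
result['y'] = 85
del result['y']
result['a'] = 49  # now {'count': 2, 'a': 49}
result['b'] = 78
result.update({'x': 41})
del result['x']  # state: {'count': 2, 'a': 49, 'b': 78}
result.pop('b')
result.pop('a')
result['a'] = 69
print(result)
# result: {'count': 2, 'a': 69}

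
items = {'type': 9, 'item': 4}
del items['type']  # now {'item': 4}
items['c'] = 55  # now {'item': 4, 'c': 55}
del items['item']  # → {'c': 55}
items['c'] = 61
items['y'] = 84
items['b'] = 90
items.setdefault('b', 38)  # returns 90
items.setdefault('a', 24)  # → 24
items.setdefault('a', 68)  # 24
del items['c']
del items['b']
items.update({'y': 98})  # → {'y': 98, 'a': 24}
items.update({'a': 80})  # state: {'y': 98, 'a': 80}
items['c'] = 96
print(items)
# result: {'y': 98, 'a': 80, 'c': 96}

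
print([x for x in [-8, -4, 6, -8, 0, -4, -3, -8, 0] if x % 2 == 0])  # [-8, -4, 6, -8, 0, -4, -8, 0]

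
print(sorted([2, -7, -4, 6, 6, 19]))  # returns [-7, -4, 2, 6, 6, 19]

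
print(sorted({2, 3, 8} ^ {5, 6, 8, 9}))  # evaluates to [2, 3, 5, 6, 9]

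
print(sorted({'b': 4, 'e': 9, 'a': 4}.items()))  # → [('a', 4), ('b', 4), ('e', 9)]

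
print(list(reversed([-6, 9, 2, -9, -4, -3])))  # [-3, -4, -9, 2, 9, -6]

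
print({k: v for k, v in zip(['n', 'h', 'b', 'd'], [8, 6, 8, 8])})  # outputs {'n': 8, 'h': 6, 'b': 8, 'd': 8}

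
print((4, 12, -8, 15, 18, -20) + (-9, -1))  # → (4, 12, -8, 15, 18, -20, -9, -1)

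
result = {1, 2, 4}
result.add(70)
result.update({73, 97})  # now {1, 2, 4, 70, 73, 97}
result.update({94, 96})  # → {1, 2, 4, 70, 73, 94, 96, 97}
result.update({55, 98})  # {1, 2, 4, 55, 70, 73, 94, 96, 97, 98}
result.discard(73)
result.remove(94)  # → {1, 2, 4, 55, 70, 96, 97, 98}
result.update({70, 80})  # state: {1, 2, 4, 55, 70, 80, 96, 97, 98}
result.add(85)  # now {1, 2, 4, 55, 70, 80, 85, 96, 97, 98}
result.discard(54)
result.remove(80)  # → {1, 2, 4, 55, 70, 85, 96, 97, 98}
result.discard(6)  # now {1, 2, 4, 55, 70, 85, 96, 97, 98}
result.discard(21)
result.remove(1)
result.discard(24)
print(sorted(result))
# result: [2, 4, 55, 70, 85, 96, 97, 98]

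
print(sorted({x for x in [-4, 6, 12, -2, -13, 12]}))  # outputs [-13, -4, -2, 6, 12]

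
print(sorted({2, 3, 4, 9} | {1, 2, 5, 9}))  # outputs [1, 2, 3, 4, 5, 9]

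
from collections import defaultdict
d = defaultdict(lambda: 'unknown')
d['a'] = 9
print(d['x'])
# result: unknown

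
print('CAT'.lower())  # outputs cat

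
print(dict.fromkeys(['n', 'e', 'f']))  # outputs {'n': None, 'e': None, 'f': None}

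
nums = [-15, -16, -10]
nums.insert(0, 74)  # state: [74, -15, -16, -10]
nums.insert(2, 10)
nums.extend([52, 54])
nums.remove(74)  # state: [-15, 10, -16, -10, 52, 54]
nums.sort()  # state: [-16, -15, -10, 10, 52, 54]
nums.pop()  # 54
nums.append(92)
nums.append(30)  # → [-16, -15, -10, 10, 52, 92, 30]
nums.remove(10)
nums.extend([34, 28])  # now [-16, -15, -10, 52, 92, 30, 34, 28]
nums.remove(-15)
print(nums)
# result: [-16, -10, 52, 92, 30, 34, 28]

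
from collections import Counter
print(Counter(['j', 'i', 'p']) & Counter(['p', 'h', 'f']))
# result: Counter({'p': 1})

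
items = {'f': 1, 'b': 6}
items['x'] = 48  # {'f': 1, 'b': 6, 'x': 48}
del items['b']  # {'f': 1, 'x': 48}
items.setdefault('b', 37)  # 37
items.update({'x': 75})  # {'f': 1, 'x': 75, 'b': 37}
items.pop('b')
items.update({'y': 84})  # {'f': 1, 'x': 75, 'y': 84}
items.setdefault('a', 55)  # 55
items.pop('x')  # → 75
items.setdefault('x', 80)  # 80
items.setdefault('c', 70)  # 70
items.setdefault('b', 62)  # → 62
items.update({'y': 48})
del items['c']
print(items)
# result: {'f': 1, 'y': 48, 'a': 55, 'x': 80, 'b': 62}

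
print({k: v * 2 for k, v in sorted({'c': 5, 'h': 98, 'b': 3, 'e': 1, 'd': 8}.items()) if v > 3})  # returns {'c': 10, 'd': 16, 'h': 196}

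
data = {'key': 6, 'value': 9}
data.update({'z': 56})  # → {'key': 6, 'value': 9, 'z': 56}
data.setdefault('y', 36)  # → 36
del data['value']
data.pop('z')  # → 56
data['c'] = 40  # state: {'key': 6, 'y': 36, 'c': 40}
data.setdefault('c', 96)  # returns 40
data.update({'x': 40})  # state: {'key': 6, 'y': 36, 'c': 40, 'x': 40}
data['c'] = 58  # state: {'key': 6, 'y': 36, 'c': 58, 'x': 40}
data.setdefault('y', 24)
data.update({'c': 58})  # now {'key': 6, 'y': 36, 'c': 58, 'x': 40}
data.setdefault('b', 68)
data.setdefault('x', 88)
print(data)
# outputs {'key': 6, 'y': 36, 'c': 58, 'x': 40, 'b': 68}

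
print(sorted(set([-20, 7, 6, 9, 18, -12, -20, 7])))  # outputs [-20, -12, 6, 7, 9, 18]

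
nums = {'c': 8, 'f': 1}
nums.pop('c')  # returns 8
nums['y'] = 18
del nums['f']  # {'y': 18}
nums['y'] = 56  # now {'y': 56}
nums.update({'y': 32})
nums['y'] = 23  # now {'y': 23}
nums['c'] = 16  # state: {'y': 23, 'c': 16}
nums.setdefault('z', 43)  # 43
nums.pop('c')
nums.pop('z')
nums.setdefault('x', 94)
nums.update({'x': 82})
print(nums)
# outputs {'y': 23, 'x': 82}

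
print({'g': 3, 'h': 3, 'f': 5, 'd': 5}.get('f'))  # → 5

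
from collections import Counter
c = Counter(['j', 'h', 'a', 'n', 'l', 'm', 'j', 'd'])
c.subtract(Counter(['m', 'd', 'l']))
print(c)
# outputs Counter({'j': 2, 'h': 1, 'a': 1, 'n': 1, 'l': 0, 'm': 0, 'd': 0})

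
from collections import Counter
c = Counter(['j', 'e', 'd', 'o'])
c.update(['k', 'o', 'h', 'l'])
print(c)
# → Counter({'o': 2, 'j': 1, 'e': 1, 'd': 1, 'k': 1, 'h': 1, 'l': 1})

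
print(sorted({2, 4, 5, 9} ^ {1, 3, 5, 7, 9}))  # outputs [1, 2, 3, 4, 7]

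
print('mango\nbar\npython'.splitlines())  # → ['mango', 'bar', 'python']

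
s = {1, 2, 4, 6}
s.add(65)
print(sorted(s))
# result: [1, 2, 4, 6, 65]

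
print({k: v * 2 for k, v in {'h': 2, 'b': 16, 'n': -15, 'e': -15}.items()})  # {'h': 4, 'b': 32, 'n': -30, 'e': -30}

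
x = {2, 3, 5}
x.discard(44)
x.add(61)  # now {2, 3, 5, 61}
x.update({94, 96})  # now {2, 3, 5, 61, 94, 96}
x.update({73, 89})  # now {2, 3, 5, 61, 73, 89, 94, 96}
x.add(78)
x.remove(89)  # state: {2, 3, 5, 61, 73, 78, 94, 96}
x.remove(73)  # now {2, 3, 5, 61, 78, 94, 96}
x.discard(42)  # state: {2, 3, 5, 61, 78, 94, 96}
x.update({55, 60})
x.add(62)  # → {2, 3, 5, 55, 60, 61, 62, 78, 94, 96}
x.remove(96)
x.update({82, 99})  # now {2, 3, 5, 55, 60, 61, 62, 78, 82, 94, 99}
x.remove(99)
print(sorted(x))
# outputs [2, 3, 5, 55, 60, 61, 62, 78, 82, 94]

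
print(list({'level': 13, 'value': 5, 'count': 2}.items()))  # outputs [('level', 13), ('value', 5), ('count', 2)]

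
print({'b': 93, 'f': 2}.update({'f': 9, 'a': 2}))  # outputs None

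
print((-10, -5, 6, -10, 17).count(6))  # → 1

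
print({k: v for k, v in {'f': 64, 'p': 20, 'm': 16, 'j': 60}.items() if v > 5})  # {'f': 64, 'p': 20, 'm': 16, 'j': 60}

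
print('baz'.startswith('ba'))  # True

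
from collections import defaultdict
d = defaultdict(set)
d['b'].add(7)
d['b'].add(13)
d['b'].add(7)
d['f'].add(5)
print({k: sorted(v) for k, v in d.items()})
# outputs {'b': [7, 13], 'f': [5]}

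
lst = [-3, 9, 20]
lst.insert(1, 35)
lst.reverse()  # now [20, 9, 35, -3]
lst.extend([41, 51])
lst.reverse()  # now [51, 41, -3, 35, 9, 20]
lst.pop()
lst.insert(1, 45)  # [51, 45, 41, -3, 35, 9]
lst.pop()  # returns 9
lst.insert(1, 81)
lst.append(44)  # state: [51, 81, 45, 41, -3, 35, 44]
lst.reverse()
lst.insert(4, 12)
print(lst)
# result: [44, 35, -3, 41, 12, 45, 81, 51]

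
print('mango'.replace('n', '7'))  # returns ma7go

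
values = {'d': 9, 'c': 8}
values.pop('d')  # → 9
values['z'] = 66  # {'c': 8, 'z': 66}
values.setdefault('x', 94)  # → 94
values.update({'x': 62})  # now {'c': 8, 'z': 66, 'x': 62}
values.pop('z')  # 66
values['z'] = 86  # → {'c': 8, 'x': 62, 'z': 86}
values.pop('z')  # 86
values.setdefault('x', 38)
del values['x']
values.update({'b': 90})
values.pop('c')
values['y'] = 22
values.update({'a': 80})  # {'b': 90, 'y': 22, 'a': 80}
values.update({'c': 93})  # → {'b': 90, 'y': 22, 'a': 80, 'c': 93}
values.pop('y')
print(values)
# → {'b': 90, 'a': 80, 'c': 93}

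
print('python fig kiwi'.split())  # ['python', 'fig', 'kiwi']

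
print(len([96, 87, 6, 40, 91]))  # 5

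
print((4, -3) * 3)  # (4, -3, 4, -3, 4, -3)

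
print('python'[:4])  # pyth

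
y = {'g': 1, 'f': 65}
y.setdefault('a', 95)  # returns 95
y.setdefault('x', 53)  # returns 53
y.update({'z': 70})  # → {'g': 1, 'f': 65, 'a': 95, 'x': 53, 'z': 70}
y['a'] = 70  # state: {'g': 1, 'f': 65, 'a': 70, 'x': 53, 'z': 70}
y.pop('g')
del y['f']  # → {'a': 70, 'x': 53, 'z': 70}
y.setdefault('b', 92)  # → 92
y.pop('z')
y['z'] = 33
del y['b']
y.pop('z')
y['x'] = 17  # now {'a': 70, 'x': 17}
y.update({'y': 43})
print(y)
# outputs {'a': 70, 'x': 17, 'y': 43}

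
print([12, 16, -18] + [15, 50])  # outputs [12, 16, -18, 15, 50]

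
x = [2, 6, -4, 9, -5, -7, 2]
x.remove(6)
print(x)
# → [2, -4, 9, -5, -7, 2]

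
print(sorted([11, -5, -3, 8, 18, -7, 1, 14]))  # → [-7, -5, -3, 1, 8, 11, 14, 18]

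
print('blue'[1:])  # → lue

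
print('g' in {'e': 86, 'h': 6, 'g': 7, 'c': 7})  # True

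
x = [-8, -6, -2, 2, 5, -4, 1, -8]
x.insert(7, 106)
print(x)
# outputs [-8, -6, -2, 2, 5, -4, 1, 106, -8]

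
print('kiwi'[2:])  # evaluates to wi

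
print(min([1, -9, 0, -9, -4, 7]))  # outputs -9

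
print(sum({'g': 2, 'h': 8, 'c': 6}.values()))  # 16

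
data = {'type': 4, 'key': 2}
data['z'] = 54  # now {'type': 4, 'key': 2, 'z': 54}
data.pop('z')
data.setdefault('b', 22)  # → 22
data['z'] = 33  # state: {'type': 4, 'key': 2, 'b': 22, 'z': 33}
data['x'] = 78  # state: {'type': 4, 'key': 2, 'b': 22, 'z': 33, 'x': 78}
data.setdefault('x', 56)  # 78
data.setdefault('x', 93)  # 78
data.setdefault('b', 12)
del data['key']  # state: {'type': 4, 'b': 22, 'z': 33, 'x': 78}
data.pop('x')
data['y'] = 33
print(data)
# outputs {'type': 4, 'b': 22, 'z': 33, 'y': 33}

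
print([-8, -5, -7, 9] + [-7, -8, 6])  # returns [-8, -5, -7, 9, -7, -8, 6]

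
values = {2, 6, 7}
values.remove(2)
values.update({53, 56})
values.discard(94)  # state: {6, 7, 53, 56}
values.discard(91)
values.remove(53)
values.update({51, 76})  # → {6, 7, 51, 56, 76}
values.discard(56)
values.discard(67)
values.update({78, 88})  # {6, 7, 51, 76, 78, 88}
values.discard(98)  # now {6, 7, 51, 76, 78, 88}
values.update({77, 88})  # {6, 7, 51, 76, 77, 78, 88}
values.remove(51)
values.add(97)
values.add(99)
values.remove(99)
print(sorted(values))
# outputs [6, 7, 76, 77, 78, 88, 97]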